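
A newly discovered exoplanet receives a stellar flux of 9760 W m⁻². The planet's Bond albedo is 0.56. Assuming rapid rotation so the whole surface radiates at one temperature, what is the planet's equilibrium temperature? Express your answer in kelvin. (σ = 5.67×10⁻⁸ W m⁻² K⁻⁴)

T_eq ≈ 371 K

Energy balance: absorbed = emitted ⇒ πR²·S(1−A) = 4πR²·σT_eq⁴, so T_eq⁴ = S(1−A)/(4σ).
T_eq = [9760 × 0.44 / (4 × 5.67×10⁻⁸)]^(1/4) = (1.89×10¹⁰)^(1/4) = 371 K.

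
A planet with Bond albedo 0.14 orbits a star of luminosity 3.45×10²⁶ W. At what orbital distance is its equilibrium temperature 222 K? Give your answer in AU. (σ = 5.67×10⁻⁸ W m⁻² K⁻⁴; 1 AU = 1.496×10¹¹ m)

d ≈ 1.38 AU

From T_eq⁴ = L(1−A)/(16πσd²): d = √[L(1−A)/(16πσT_eq⁴)].
d = √[3.45×10²⁶ × 0.86 / (16π × 5.67×10⁻⁸ × (222)⁴)] = 2.07×10¹¹ m = 1.38 AU.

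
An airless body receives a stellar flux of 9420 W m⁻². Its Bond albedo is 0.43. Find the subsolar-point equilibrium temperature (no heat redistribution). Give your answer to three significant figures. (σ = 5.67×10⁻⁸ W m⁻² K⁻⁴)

T_ss ≈ 555 K

At the subsolar point the surface absorbs S(1−A) and emits σT⁴ per unit area — no factor of 4, since only the local patch is in balance.
T = [9420 × 0.57 / 5.67×10⁻⁸]^(1/4) = (9.47×10¹⁰)^(1/4) = 555 K.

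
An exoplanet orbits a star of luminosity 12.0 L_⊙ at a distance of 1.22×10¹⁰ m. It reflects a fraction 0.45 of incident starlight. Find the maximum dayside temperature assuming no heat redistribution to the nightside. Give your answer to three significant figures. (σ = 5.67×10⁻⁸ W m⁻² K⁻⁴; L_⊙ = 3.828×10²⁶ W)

L = 12.0 × 3.828×10²⁶ = 4.59×10²⁷ W.
Flux: S = L/(4πd²) = 4.59×10²⁷/(4π×(1.22×10¹⁰)²) = 2.46×10⁶ W m⁻².
With no redistribution each surface element balances locally: S(1−A) = σT⁴.
T = [2.46×10⁶ × 0.55 / 5.67×10⁻⁸]^(1/4) = (2.38×10¹³)^(1/4) = 2210 K.

T_ss ≈ 2210 K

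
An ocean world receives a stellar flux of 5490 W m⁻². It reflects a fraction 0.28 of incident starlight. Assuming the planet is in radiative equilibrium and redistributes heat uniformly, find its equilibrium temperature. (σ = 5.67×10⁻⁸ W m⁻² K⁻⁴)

T_eq ≈ 363 K

Energy balance: absorbed = emitted ⇒ πR²·S(1−A) = 4πR²·σT_eq⁴, so T_eq⁴ = S(1−A)/(4σ).
T_eq = [5490 × 0.72 / (4 × 5.67×10⁻⁸)]^(1/4) = (1.74×10¹⁰)^(1/4) = 363 K.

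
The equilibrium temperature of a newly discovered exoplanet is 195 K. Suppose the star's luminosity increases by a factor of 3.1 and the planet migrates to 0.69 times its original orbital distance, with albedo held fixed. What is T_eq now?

T_eq ∝ L^(1/4) · d^(−1/2).
T′ = 195 × 3.1^(1/4) / 0.69^(1/2) = 311 K.

T_eq ≈ 311 K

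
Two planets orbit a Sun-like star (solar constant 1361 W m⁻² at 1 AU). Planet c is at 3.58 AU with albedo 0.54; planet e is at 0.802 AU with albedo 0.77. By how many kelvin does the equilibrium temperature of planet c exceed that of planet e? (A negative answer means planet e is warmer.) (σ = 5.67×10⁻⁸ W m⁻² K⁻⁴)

ΔT ≈ -94.1 K

T_eq = [S₀(1−A)/(4σd²)]^(1/4), so T ∝ (1−A)^(1/4) / √d.
T₁ = [1361×0.46/(4×5.67×10⁻⁸×3.58²)]^(1/4) = 121.14 K.
T₂ = [1361×0.23/(4×5.67×10⁻⁸×0.802²)]^(1/4) = 215.23 K.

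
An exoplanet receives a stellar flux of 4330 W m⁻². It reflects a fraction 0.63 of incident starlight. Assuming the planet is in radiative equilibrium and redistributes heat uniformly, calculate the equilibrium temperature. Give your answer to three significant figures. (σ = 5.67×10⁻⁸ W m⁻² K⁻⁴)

Energy balance: absorbed = emitted ⇒ πR²·S(1−A) = 4πR²·σT_eq⁴, so T_eq⁴ = S(1−A)/(4σ).
T_eq = [4330 × 0.37 / (4 × 5.67×10⁻⁸)]^(1/4) = (7.06×10⁹)^(1/4) = 290 K.

T_eq ≈ 290 K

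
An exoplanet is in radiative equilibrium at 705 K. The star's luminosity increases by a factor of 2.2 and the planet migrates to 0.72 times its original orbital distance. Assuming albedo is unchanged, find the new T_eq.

T_eq ≈ 1010 K

T_eq ∝ L^(1/4) · d^(−1/2).
T′ = 705 × 2.2^(1/4) / 0.72^(1/2) = 1010 K.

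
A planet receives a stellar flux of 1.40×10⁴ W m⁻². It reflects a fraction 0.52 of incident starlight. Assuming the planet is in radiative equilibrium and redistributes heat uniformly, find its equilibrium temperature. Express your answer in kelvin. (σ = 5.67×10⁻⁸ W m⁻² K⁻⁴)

Energy balance: absorbed = emitted ⇒ πR²·S(1−A) = 4πR²·σT_eq⁴, so T_eq⁴ = S(1−A)/(4σ).
T_eq = [1.40×10⁴ × 0.48 / (4 × 5.67×10⁻⁸)]^(1/4) = (2.96×10¹⁰)^(1/4) = 415 K.

T_eq ≈ 415 K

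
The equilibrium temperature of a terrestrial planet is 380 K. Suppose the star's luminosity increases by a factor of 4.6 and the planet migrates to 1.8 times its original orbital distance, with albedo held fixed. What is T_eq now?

T_eq ∝ L^(1/4) · d^(−1/2).
T′ = 380 × 4.6^(1/4) / 1.8^(1/2) = 415 K.

T_eq ≈ 415 K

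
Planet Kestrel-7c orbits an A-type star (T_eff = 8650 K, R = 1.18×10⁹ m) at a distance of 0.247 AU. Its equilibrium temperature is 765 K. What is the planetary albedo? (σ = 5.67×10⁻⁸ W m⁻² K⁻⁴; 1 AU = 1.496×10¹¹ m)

A ≈ 0.76

d = 0.247 AU = 3.70×10¹⁰ m.
L = 4πR_⋆²σT_⋆⁴ = 4π(1.18×10⁹)² × 5.67×10⁻⁸ × (8650)⁴ = 5.55×10²⁷ W.
S = L/(4πd²) = 3.24×10⁵ W m⁻².
From T_eq⁴ = S(1−A)/(4σ): 1−A = 4σT_eq⁴/S.
1−A = 4 × 5.67×10⁻⁸ × (765)⁴ / 3.24×10⁵ = 0.240.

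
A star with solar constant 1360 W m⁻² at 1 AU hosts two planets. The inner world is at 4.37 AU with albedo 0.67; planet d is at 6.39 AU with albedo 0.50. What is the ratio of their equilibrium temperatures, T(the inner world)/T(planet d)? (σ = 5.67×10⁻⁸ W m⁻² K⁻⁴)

T₁/T₂ ≈ 1.090

T_eq = [S₀(1−A)/(4σd²)]^(1/4), so T ∝ (1−A)^(1/4) / √d.
T₁ = [1360×0.33/(4×5.67×10⁻⁸×4.37²)]^(1/4) = 100.89 K.
T₂ = [1360×0.50/(4×5.67×10⁻⁸×6.39²)]^(1/4) = 92.57 K.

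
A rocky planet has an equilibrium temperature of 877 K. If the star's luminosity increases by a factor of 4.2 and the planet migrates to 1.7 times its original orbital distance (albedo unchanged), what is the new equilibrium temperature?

T_eq ∝ L^(1/4) · d^(−1/2).
T′ = 877 × 4.2^(1/4) / 1.7^(1/2) = 963 K.

T_eq ≈ 963 K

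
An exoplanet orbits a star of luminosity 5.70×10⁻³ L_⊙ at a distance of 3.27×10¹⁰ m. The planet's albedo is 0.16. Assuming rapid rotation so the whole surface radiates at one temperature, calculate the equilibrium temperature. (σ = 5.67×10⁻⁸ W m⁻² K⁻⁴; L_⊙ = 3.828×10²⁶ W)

T_eq ≈ 157 K

L = 5.70×10⁻³ × 3.828×10²⁶ = 2.18×10²⁴ W.
Flux: S = L/(4πd²) = 2.18×10²⁴/(4π×(3.27×10¹⁰)²) = 162 W m⁻².
Energy balance: absorbed = emitted ⇒ πR²·S(1−A) = 4πR²·σT_eq⁴, so T_eq⁴ = S(1−A)/(4σ).
T_eq = [162 × 0.84 / (4 × 5.67×10⁻⁸)]^(1/4) = (6.01×10⁸)^(1/4) = 157 K.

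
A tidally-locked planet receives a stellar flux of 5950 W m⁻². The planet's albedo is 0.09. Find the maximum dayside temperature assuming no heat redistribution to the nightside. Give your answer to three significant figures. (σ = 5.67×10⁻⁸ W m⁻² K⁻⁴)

T_ss ≈ 556 K

With no redistribution each surface element balances locally: S(1−A) = σT⁴.
T = [5950 × 0.91 / 5.67×10⁻⁸]^(1/4) = (9.55×10¹⁰)^(1/4) = 556 K.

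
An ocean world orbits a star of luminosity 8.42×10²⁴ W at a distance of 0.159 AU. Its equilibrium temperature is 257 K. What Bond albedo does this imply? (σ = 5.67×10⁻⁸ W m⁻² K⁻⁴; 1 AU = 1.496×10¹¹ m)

d = 0.159 AU = 2.38×10¹⁰ m.
Flux: S = L/(4πd²) = 8.42×10²⁴/(4π×(2.38×10¹⁰)²) = 1180 W m⁻².
From T_eq⁴ = S(1−A)/(4σ): 1−A = 4σT_eq⁴/S.
1−A = 4 × 5.67×10⁻⁸ × (257)⁴ / 1180 = 0.835.

A ≈ 0.16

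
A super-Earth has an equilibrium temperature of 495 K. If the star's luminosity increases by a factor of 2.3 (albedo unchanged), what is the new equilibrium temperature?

T_eq ∝ L^(1/4) · d^(−1/2).
T′ = 495 × 2.3^(1/4) = 610 K.

T_eq ≈ 610 K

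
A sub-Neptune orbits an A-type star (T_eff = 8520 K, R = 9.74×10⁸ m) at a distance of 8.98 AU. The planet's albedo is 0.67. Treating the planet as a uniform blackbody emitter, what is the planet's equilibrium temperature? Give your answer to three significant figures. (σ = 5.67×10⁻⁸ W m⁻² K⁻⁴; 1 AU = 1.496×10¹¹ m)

d = 8.98 AU = 1.34×10¹² m.
L = 4πR_⋆²σT_⋆⁴ = 4π(9.74×10⁸)² × 5.67×10⁻⁸ × (8520)⁴ = 3.56×10²⁷ W.
S = L/(4πd²) = 157 W m⁻².
Energy balance: absorbed = emitted ⇒ πR²·S(1−A) = 4πR²·σT_eq⁴, so T_eq⁴ = S(1−A)/(4σ).
T_eq = [157 × 0.33 / (4 × 5.67×10⁻⁸)]^(1/4) = (2.29×10⁸)^(1/4) = 123 K.

T_eq ≈ 123 K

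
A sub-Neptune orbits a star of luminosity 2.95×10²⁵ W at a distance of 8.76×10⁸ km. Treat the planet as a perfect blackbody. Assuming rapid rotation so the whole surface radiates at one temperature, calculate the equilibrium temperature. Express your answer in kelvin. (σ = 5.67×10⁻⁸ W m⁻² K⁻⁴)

T_eq ≈ 60.6 K

d = 8.76×10⁸ km = 8.76×10¹¹ m.
Flux: S = L/(4πd²) = 2.95×10²⁵/(4π×(8.76×10¹¹)²) = 3.06 W m⁻².
Energy balance: absorbed = emitted ⇒ πR²·S(1−A) = 4πR²·σT_eq⁴, so T_eq⁴ = S(1−A)/(4σ).
T_eq = [3.06 × 1.00 / (4 × 5.67×10⁻⁸)]^(1/4) = (1.35×10⁷)^(1/4) = 60.6 K.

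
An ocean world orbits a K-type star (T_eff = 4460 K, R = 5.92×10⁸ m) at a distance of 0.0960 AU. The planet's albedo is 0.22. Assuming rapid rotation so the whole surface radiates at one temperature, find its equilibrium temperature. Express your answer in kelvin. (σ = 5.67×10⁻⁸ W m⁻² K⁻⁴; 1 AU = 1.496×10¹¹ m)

T_eq ≈ 602 K

d = 0.0960 AU = 1.44×10¹⁰ m.
L = 4πR_⋆²σT_⋆⁴ = 4π(5.92×10⁸)² × 5.67×10⁻⁸ × (4460)⁴ = 9.88×10²⁵ W.
S = L/(4πd²) = 3.81×10⁴ W m⁻².
Energy balance: absorbed = emitted ⇒ πR²·S(1−A) = 4πR²·σT_eq⁴, so T_eq⁴ = S(1−A)/(4σ).
T_eq = [3.81×10⁴ × 0.78 / (4 × 5.67×10⁻⁸)]^(1/4) = (1.31×10¹¹)^(1/4) = 602 K.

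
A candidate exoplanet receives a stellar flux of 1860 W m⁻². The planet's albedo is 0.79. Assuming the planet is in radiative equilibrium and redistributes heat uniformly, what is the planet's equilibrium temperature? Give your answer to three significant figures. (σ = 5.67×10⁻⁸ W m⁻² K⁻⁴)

Energy balance: absorbed = emitted ⇒ πR²·S(1−A) = 4πR²·σT_eq⁴, so T_eq⁴ = S(1−A)/(4σ).
T_eq = [1860 × 0.21 / (4 × 5.67×10⁻⁸)]^(1/4) = (1.72×10⁹)^(1/4) = 204 K.

T_eq ≈ 204 K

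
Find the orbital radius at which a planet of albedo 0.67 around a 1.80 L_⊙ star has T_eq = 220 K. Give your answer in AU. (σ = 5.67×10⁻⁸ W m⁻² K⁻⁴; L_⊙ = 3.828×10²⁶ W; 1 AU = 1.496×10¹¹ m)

L = 1.80 × 3.828×10²⁶ = 6.89×10²⁶ W.
From T_eq⁴ = L(1−A)/(16πσd²): d = √[L(1−A)/(16πσT_eq⁴)].
d = √[6.89×10²⁶ × 0.33 / (16π × 5.67×10⁻⁸ × (220)⁴)] = 1.85×10¹¹ m = 1.23 AU.

d ≈ 1.23 AU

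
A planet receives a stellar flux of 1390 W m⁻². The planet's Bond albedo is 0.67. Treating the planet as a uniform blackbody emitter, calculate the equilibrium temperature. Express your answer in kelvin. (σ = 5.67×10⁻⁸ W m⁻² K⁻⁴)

Energy balance: absorbed = emitted ⇒ πR²·S(1−A) = 4πR²·σT_eq⁴, so T_eq⁴ = S(1−A)/(4σ).
T_eq = [1390 × 0.33 / (4 × 5.67×10⁻⁸)]^(1/4) = (2.02×10⁹)^(1/4) = 212 K.

T_eq ≈ 212 K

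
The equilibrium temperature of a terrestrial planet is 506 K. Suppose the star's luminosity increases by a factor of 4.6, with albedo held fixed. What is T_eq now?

T_eq ∝ L^(1/4) · d^(−1/2).
T′ = 506 × 4.6^(1/4) = 741 K.

T_eq ≈ 741 K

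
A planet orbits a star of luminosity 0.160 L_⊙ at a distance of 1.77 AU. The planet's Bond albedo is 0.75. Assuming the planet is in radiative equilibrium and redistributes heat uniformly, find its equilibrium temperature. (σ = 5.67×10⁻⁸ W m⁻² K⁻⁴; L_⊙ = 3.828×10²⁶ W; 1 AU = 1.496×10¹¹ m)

T_eq ≈ 93.6 K

d = 1.77 AU = 2.65×10¹¹ m.
L = 0.160 × 3.828×10²⁶ = 6.12×10²⁵ W.
Flux: S = L/(4πd²) = 6.12×10²⁵/(4π×(2.65×10¹¹)²) = 69.5 W m⁻².
Energy balance: absorbed = emitted ⇒ πR²·S(1−A) = 4πR²·σT_eq⁴, so T_eq⁴ = S(1−A)/(4σ).
T_eq = [69.5 × 0.25 / (4 × 5.67×10⁻⁸)]^(1/4) = (7.66×10⁷)^(1/4) = 93.6 K.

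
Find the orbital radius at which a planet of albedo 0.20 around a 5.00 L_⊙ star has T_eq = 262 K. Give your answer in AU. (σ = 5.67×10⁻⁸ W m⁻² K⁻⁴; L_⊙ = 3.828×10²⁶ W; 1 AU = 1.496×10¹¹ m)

L = 5.00 × 3.828×10²⁶ = 1.91×10²⁷ W.
From T_eq⁴ = L(1−A)/(16πσd²): d = √[L(1−A)/(16πσT_eq⁴)].
d = √[1.91×10²⁷ × 0.80 / (16π × 5.67×10⁻⁸ × (262)⁴)] = 3.38×10¹¹ m = 2.26 AU.

d ≈ 2.26 AU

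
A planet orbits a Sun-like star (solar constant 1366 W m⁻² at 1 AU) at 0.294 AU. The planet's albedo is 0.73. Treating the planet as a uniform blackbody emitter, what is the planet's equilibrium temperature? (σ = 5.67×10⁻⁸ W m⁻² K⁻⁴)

T_eq ≈ 370 K

Flux at 0.294 AU: S = 1366/0.294² = 1.58×10⁴ W m⁻².
Energy balance: absorbed = emitted ⇒ πR²·S(1−A) = 4πR²·σT_eq⁴, so T_eq⁴ = S(1−A)/(4σ).
T_eq = [1.58×10⁴ × 0.27 / (4 × 5.67×10⁻⁸)]^(1/4) = (1.88×10¹⁰)^(1/4) = 370 K.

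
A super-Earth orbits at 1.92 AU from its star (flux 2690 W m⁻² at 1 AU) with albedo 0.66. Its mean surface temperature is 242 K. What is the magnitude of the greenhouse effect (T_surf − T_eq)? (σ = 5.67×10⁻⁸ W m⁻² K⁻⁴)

ΔT ≈ 60.1 K

S = 2690/1.92² = 729.7 W m⁻².
T_eq = [S(1−A)/(4σ)]^(1/4) = [729.7×0.34/(4×5.67×10⁻⁸)]^(1/4) = 181.9 K.
ΔT = T_surf − T_eq = 242 − 181.9.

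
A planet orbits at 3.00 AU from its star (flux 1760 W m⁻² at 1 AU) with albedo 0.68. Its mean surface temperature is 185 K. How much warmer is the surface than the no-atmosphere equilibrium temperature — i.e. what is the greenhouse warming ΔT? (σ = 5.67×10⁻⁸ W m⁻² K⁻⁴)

S = 1760/3.00² = 195.6 W m⁻².
T_eq = [S(1−A)/(4σ)]^(1/4) = [195.6×0.32/(4×5.67×10⁻⁸)]^(1/4) = 128.9 K.
ΔT = T_surf − T_eq = 185 − 128.9.

ΔT ≈ 56.1 K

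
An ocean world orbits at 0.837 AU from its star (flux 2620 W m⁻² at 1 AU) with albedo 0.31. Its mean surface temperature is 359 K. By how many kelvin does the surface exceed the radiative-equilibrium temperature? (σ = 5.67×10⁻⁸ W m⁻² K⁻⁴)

ΔT ≈ 32.4 K

S = 2620/0.837² = 3740 W m⁻².
T_eq = [S(1−A)/(4σ)]^(1/4) = [3740×0.69/(4×5.67×10⁻⁸)]^(1/4) = 326.6 K.
ΔT = T_surf − T_eq = 359 − 326.6.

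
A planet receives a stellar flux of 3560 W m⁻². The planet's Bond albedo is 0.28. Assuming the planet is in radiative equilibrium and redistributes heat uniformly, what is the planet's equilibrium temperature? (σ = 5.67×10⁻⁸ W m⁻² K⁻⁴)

T_eq ≈ 326 K

Energy balance: absorbed = emitted ⇒ πR²·S(1−A) = 4πR²·σT_eq⁴, so T_eq⁴ = S(1−A)/(4σ).
T_eq = [3560 × 0.72 / (4 × 5.67×10⁻⁸)]^(1/4) = (1.13×10¹⁰)^(1/4) = 326 K.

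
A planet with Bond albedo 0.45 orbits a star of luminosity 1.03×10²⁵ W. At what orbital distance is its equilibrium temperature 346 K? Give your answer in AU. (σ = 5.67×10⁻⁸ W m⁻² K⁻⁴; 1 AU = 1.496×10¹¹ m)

From T_eq⁴ = L(1−A)/(16πσd²): d = √[L(1−A)/(16πσT_eq⁴)].
d = √[1.03×10²⁵ × 0.55 / (16π × 5.67×10⁻⁸ × (346)⁴)] = 1.18×10¹⁰ m = 0.0787 AU.

d ≈ 0.0787 AU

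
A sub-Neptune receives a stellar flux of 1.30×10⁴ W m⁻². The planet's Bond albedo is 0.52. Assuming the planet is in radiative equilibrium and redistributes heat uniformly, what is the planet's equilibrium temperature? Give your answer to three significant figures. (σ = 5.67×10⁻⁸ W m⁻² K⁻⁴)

Energy balance: absorbed = emitted ⇒ πR²·S(1−A) = 4πR²·σT_eq⁴, so T_eq⁴ = S(1−A)/(4σ).
T_eq = [1.30×10⁴ × 0.48 / (4 × 5.67×10⁻⁸)]^(1/4) = (2.75×10¹⁰)^(1/4) = 407 K.

T_eq ≈ 407 K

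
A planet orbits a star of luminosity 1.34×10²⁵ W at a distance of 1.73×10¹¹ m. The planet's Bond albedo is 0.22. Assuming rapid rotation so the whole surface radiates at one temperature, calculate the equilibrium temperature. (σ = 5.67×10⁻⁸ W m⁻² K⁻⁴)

T_eq ≈ 105 K

Flux: S = L/(4πd²) = 1.34×10²⁵/(4π×(1.73×10¹¹)²) = 35.6 W m⁻².
Energy balance: absorbed = emitted ⇒ πR²·S(1−A) = 4πR²·σT_eq⁴, so T_eq⁴ = S(1−A)/(4σ).
T_eq = [35.6 × 0.78 / (4 × 5.67×10⁻⁸)]^(1/4) = (1.23×10⁸)^(1/4) = 105 K.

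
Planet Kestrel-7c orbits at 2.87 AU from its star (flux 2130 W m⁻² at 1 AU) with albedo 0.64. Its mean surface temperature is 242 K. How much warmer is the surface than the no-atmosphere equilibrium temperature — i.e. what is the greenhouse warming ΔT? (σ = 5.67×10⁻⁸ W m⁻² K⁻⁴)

S = 2130/2.87² = 258.6 W m⁻².
T_eq = [S(1−A)/(4σ)]^(1/4) = [258.6×0.36/(4×5.67×10⁻⁸)]^(1/4) = 142.3 K.
ΔT = T_surf − T_eq = 242 − 142.3.

ΔT ≈ 99.7 K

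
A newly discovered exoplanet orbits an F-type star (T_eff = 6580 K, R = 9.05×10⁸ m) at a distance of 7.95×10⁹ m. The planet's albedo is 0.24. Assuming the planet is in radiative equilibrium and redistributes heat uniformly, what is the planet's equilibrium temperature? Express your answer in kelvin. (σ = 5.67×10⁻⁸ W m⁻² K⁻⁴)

L = 4πR_⋆²σT_⋆⁴ = 4π(9.05×10⁸)² × 5.67×10⁻⁸ × (6580)⁴ = 1.09×10²⁷ W.
S = L/(4πd²) = 1.38×10⁶ W m⁻².
Energy balance: absorbed = emitted ⇒ πR²·S(1−A) = 4πR²·σT_eq⁴, so T_eq⁴ = S(1−A)/(4σ).
T_eq = [1.38×10⁶ × 0.76 / (4 × 5.67×10⁻⁸)]^(1/4) = (4.62×10¹²)^(1/4) = 1470 K.

T_eq ≈ 1470 K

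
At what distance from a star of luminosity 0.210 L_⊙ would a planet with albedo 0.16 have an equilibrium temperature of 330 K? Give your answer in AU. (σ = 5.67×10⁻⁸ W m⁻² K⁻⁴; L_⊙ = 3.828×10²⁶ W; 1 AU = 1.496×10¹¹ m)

d ≈ 0.299 AU

L = 0.210 × 3.828×10²⁶ = 8.04×10²⁵ W.
From T_eq⁴ = L(1−A)/(16πσd²): d = √[L(1−A)/(16πσT_eq⁴)].
d = √[8.04×10²⁵ × 0.84 / (16π × 5.67×10⁻⁸ × (330)⁴)] = 4.47×10¹⁰ m = 0.299 AU.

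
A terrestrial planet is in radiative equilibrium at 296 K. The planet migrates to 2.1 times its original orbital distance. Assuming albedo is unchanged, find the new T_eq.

T_eq ≈ 204 K

T_eq ∝ L^(1/4) · d^(−1/2).
T′ = 296 / 2.1^(1/2) = 204 K.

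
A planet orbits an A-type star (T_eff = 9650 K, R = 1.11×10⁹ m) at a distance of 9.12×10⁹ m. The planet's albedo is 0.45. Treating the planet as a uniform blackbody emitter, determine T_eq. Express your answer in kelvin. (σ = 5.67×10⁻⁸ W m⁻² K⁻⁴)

T_eq ≈ 2050 K

L = 4πR_⋆²σT_⋆⁴ = 4π(1.11×10⁹)² × 5.67×10⁻⁸ × (9650)⁴ = 7.61×10²⁷ W.
S = L/(4πd²) = 7.28×10⁶ W m⁻².
Energy balance: absorbed = emitted ⇒ πR²·S(1−A) = 4πR²·σT_eq⁴, so T_eq⁴ = S(1−A)/(4σ).
T_eq = [7.28×10⁶ × 0.55 / (4 × 5.67×10⁻⁸)]^(1/4) = (1.77×10¹³)^(1/4) = 2050 K.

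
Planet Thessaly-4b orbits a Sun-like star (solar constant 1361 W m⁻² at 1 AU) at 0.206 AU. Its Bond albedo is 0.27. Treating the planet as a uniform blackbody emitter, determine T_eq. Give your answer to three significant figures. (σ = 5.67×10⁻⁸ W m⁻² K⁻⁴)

Flux at 0.206 AU: S = 1361/0.206² = 3.21×10⁴ W m⁻².
Energy balance: absorbed = emitted ⇒ πR²·S(1−A) = 4πR²·σT_eq⁴, so T_eq⁴ = S(1−A)/(4σ).
T_eq = [3.21×10⁴ × 0.73 / (4 × 5.67×10⁻⁸)]^(1/4) = (1.03×10¹¹)^(1/4) = 567 K.

T_eq ≈ 567 K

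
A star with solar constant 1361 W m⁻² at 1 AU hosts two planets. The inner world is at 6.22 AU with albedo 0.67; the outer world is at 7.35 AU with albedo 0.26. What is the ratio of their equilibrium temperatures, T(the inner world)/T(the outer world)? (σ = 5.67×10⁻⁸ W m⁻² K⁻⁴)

T_eq = [S₀(1−A)/(4σd²)]^(1/4), so T ∝ (1−A)^(1/4) / √d.
T₁ = [1361×0.33/(4×5.67×10⁻⁸×6.22²)]^(1/4) = 84.58 K.
T₂ = [1361×0.74/(4×5.67×10⁻⁸×7.35²)]^(1/4) = 95.22 K.

T₁/T₂ ≈ 0.888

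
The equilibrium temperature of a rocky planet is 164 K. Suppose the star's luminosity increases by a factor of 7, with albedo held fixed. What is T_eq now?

T_eq ∝ L^(1/4) · d^(−1/2).
T′ = 164 × 7^(1/4) = 267 K.

T_eq ≈ 267 K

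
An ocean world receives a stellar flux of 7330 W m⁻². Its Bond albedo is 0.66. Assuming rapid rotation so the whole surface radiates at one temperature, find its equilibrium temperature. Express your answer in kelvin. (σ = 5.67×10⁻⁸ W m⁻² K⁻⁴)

T_eq ≈ 324 K

Energy balance: absorbed = emitted ⇒ πR²·S(1−A) = 4πR²·σT_eq⁴, so T_eq⁴ = S(1−A)/(4σ).
T_eq = [7330 × 0.34 / (4 × 5.67×10⁻⁸)]^(1/4) = (1.10×10¹⁰)^(1/4) = 324 K.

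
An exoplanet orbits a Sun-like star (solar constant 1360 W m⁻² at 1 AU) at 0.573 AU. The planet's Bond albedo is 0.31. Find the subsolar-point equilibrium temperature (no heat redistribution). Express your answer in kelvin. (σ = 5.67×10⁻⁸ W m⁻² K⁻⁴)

Flux at 0.573 AU: S = 1360/0.573² = 4140 W m⁻².
At the subsolar point the surface absorbs S(1−A) and emits σT⁴ per unit area — no factor of 4, since only the local patch is in balance.
T = [4140 × 0.69 / 5.67×10⁻⁸]^(1/4) = (5.04×10¹⁰)^(1/4) = 474 K.

T_ss ≈ 474 K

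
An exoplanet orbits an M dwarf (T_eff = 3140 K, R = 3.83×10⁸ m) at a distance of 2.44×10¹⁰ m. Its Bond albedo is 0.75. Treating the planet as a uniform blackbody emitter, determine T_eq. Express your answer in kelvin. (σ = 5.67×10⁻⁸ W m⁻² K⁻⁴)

L = 4πR_⋆²σT_⋆⁴ = 4π(3.83×10⁸)² × 5.67×10⁻⁸ × (3140)⁴ = 1.02×10²⁵ W.
S = L/(4πd²) = 1360 W m⁻².
Energy balance: absorbed = emitted ⇒ πR²·S(1−A) = 4πR²·σT_eq⁴, so T_eq⁴ = S(1−A)/(4σ).
T_eq = [1360 × 0.25 / (4 × 5.67×10⁻⁸)]^(1/4) = (1.50×10⁹)^(1/4) = 197 K.

T_eq ≈ 197 K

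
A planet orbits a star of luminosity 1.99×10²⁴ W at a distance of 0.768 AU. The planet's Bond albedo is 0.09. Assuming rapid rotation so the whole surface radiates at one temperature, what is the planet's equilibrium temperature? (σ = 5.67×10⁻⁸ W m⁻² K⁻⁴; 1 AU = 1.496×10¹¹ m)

T_eq ≈ 83.3 K

d = 0.768 AU = 1.15×10¹¹ m.
Flux: S = L/(4πd²) = 1.99×10²⁴/(4π×(1.15×10¹¹)²) = 12.0 W m⁻².
Energy balance: absorbed = emitted ⇒ πR²·S(1−A) = 4πR²·σT_eq⁴, so T_eq⁴ = S(1−A)/(4σ).
T_eq = [12.0 × 0.91 / (4 × 5.67×10⁻⁸)]^(1/4) = (4.81×10⁷)^(1/4) = 83.3 K.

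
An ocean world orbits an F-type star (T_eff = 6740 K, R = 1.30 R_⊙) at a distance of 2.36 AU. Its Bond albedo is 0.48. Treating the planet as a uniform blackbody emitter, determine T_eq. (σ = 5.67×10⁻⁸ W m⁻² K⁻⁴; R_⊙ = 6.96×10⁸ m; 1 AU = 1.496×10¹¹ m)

R_⋆ = 1.30 × 6.96×10⁸ = 9.05×10⁸ m.
d = 2.36 AU = 3.53×10¹¹ m.
L = 4πR_⋆²σT_⋆⁴ = 4π(9.05×10⁸)² × 5.67×10⁻⁸ × (6740)⁴ = 1.20×10²⁷ W.
S = L/(4πd²) = 768 W m⁻².
Energy balance: absorbed = emitted ⇒ πR²·S(1−A) = 4πR²·σT_eq⁴, so T_eq⁴ = S(1−A)/(4σ).
T_eq = [768 × 0.52 / (4 × 5.67×10⁻⁸)]^(1/4) = (1.76×10⁹)^(1/4) = 205 K.

T_eq ≈ 205 K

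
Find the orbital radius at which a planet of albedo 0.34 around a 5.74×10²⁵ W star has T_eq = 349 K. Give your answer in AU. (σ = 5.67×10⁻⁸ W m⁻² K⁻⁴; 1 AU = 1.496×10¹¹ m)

d ≈ 0.200 AU

From T_eq⁴ = L(1−A)/(16πσd²): d = √[L(1−A)/(16πσT_eq⁴)].
d = √[5.74×10²⁵ × 0.66 / (16π × 5.67×10⁻⁸ × (349)⁴)] = 2.99×10¹⁰ m = 0.200 AU.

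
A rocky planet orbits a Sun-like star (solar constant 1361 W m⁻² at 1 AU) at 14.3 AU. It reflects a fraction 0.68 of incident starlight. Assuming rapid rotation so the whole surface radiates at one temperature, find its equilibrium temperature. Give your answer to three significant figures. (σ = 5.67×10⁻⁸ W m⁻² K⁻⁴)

T_eq ≈ 55.4 K

Flux at 14.3 AU: S = 1361/14.3² = 6.66 W m⁻².
Energy balance: absorbed = emitted ⇒ πR²·S(1−A) = 4πR²·σT_eq⁴, so T_eq⁴ = S(1−A)/(4σ).
T_eq = [6.66 × 0.32 / (4 × 5.67×10⁻⁸)]^(1/4) = (9.39×10⁶)^(1/4) = 55.4 K.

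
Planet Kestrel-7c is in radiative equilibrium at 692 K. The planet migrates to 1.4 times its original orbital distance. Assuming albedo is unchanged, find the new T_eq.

T_eq ∝ L^(1/4) · d^(−1/2).
T′ = 692 / 1.4^(1/2) = 585 K.

T_eq ≈ 585 K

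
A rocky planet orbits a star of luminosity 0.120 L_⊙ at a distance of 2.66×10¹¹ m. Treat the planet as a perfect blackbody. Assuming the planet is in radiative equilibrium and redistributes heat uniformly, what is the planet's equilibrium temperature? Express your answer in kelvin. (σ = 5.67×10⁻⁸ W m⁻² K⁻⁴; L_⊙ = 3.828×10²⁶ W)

T_eq ≈ 123 K

L = 0.120 × 3.828×10²⁶ = 4.59×10²⁵ W.
Flux: S = L/(4πd²) = 4.59×10²⁵/(4π×(2.66×10¹¹)²) = 51.7 W m⁻².
Energy balance: absorbed = emitted ⇒ πR²·S(1−A) = 4πR²·σT_eq⁴, so T_eq⁴ = S(1−A)/(4σ).
T_eq = [51.7 × 1.00 / (4 × 5.67×10⁻⁸)]^(1/4) = (2.28×10⁸)^(1/4) = 123 K.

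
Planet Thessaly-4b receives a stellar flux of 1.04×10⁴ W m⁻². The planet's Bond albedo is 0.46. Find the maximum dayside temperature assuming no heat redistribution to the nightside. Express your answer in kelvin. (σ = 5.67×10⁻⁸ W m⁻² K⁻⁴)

With no redistribution each surface element balances locally: S(1−A) = σT⁴.
T = [1.04×10⁴ × 0.54 / 5.67×10⁻⁸]^(1/4) = (9.90×10¹⁰)^(1/4) = 561 K.

T_ss ≈ 561 K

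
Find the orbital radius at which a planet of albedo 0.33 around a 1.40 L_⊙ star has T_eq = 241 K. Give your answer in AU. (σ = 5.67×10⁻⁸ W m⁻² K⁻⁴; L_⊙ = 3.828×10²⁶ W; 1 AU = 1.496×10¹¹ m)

d ≈ 1.29 AU

L = 1.40 × 3.828×10²⁶ = 5.36×10²⁶ W.
From T_eq⁴ = L(1−A)/(16πσd²): d = √[L(1−A)/(16πσT_eq⁴)].
d = √[5.36×10²⁶ × 0.67 / (16π × 5.67×10⁻⁸ × (241)⁴)] = 1.93×10¹¹ m = 1.29 AU.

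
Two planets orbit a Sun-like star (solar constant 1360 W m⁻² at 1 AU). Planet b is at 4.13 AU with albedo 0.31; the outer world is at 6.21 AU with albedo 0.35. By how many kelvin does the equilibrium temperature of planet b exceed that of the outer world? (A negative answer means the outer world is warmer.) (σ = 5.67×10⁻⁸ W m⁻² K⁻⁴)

T_eq = [S₀(1−A)/(4σd²)]^(1/4), so T ∝ (1−A)^(1/4) / √d.
T₁ = [1360×0.69/(4×5.67×10⁻⁸×4.13²)]^(1/4) = 124.80 K.
T₂ = [1360×0.65/(4×5.67×10⁻⁸×6.21²)]^(1/4) = 100.27 K.

ΔT ≈ 24.5 K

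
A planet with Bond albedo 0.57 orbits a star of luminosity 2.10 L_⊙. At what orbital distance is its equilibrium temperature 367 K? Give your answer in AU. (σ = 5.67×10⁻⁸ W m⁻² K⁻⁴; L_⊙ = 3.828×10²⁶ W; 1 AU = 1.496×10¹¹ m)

d ≈ 0.547 AU

L = 2.10 × 3.828×10²⁶ = 8.04×10²⁶ W.
From T_eq⁴ = L(1−A)/(16πσd²): d = √[L(1−A)/(16πσT_eq⁴)].
d = √[8.04×10²⁶ × 0.43 / (16π × 5.67×10⁻⁸ × (367)⁴)] = 8.18×10¹⁰ m = 0.547 AU.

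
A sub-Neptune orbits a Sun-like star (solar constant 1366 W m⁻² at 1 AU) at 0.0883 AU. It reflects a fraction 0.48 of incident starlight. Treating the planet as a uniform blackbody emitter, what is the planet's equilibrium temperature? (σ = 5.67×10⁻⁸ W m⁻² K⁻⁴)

Flux at 0.0883 AU: S = 1366/0.0883² = 1.75×10⁵ W m⁻².
Energy balance: absorbed = emitted ⇒ πR²·S(1−A) = 4πR²·σT_eq⁴, so T_eq⁴ = S(1−A)/(4σ).
T_eq = [1.75×10⁵ × 0.52 / (4 × 5.67×10⁻⁸)]^(1/4) = (4.02×10¹¹)^(1/4) = 796 K.

T_eq ≈ 796 K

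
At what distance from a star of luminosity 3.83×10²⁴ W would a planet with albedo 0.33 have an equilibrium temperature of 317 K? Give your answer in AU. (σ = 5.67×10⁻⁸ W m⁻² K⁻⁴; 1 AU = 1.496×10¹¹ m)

d ≈ 0.0631 AU

From T_eq⁴ = L(1−A)/(16πσd²): d = √[L(1−A)/(16πσT_eq⁴)].
d = √[3.83×10²⁴ × 0.67 / (16π × 5.67×10⁻⁸ × (317)⁴)] = 9.44×10⁹ m = 0.0631 AU.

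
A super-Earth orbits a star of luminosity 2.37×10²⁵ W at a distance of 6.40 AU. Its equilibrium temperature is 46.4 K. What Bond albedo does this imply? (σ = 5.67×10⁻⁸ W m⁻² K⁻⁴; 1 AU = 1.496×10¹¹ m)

A ≈ 0.49

d = 6.40 AU = 9.57×10¹¹ m.
Flux: S = L/(4πd²) = 2.37×10²⁵/(4π×(9.57×10¹¹)²) = 2.06 W m⁻².
From T_eq⁴ = S(1−A)/(4σ): 1−A = 4σT_eq⁴/S.
1−A = 4 × 5.67×10⁻⁸ × (46.4)⁴ / 2.06 = 0.511.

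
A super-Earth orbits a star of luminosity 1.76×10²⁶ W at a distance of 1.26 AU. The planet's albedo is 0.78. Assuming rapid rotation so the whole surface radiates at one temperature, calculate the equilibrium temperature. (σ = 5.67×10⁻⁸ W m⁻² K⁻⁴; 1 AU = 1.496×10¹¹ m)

T_eq ≈ 140 K

d = 1.26 AU = 1.88×10¹¹ m.
Flux: S = L/(4πd²) = 1.76×10²⁶/(4π×(1.88×10¹¹)²) = 394 W m⁻².
Energy balance: absorbed = emitted ⇒ πR²·S(1−A) = 4πR²·σT_eq⁴, so T_eq⁴ = S(1−A)/(4σ).
T_eq = [394 × 0.22 / (4 × 5.67×10⁻⁸)]^(1/4) = (3.82×10⁸)^(1/4) = 140 K.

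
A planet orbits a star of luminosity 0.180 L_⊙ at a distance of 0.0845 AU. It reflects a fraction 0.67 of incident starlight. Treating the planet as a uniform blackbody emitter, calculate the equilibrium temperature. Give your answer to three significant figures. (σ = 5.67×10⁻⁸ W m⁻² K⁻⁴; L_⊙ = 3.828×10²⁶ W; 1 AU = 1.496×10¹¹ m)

T_eq ≈ 473 K

d = 0.0845 AU = 1.26×10¹⁰ m.
L = 0.180 × 3.828×10²⁶ = 6.89×10²⁵ W.
Flux: S = L/(4πd²) = 6.89×10²⁵/(4π×(1.26×10¹⁰)²) = 3.43×10⁴ W m⁻².
Energy balance: absorbed = emitted ⇒ πR²·S(1−A) = 4πR²·σT_eq⁴, so T_eq⁴ = S(1−A)/(4σ).
T_eq = [3.43×10⁴ × 0.33 / (4 × 5.67×10⁻⁸)]^(1/4) = (4.99×10¹⁰)^(1/4) = 473 K.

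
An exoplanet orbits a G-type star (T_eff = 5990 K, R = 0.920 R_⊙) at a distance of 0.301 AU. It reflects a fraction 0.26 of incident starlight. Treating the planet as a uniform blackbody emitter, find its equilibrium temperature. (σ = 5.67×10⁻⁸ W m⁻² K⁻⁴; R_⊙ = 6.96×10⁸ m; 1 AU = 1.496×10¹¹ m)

T_eq ≈ 468 K

R_⋆ = 0.920 × 6.96×10⁸ = 6.40×10⁸ m.
d = 0.301 AU = 4.50×10¹⁰ m.
L = 4πR_⋆²σT_⋆⁴ = 4π(6.40×10⁸)² × 5.67×10⁻⁸ × (5990)⁴ = 3.76×10²⁶ W.
S = L/(4πd²) = 1.48×10⁴ W m⁻².
Energy balance: absorbed = emitted ⇒ πR²·S(1−A) = 4πR²·σT_eq⁴, so T_eq⁴ = S(1−A)/(4σ).
T_eq = [1.48×10⁴ × 0.74 / (4 × 5.67×10⁻⁸)]^(1/4) = (4.82×10¹⁰)^(1/4) = 468 K.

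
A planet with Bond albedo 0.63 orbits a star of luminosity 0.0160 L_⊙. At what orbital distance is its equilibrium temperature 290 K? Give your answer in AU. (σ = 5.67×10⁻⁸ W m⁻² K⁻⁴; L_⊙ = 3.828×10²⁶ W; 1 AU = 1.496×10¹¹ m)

L = 0.0160 × 3.828×10²⁶ = 6.12×10²⁴ W.
From T_eq⁴ = L(1−A)/(16πσd²): d = √[L(1−A)/(16πσT_eq⁴)].
d = √[6.12×10²⁴ × 0.37 / (16π × 5.67×10⁻⁸ × (290)⁴)] = 1.06×10¹⁰ m = 0.0709 AU.

d ≈ 0.0709 AU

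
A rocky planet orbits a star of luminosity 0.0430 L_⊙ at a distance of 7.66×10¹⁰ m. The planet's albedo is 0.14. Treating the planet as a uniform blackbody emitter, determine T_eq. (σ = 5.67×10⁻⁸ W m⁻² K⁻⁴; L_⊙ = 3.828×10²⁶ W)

L = 0.0430 × 3.828×10²⁶ = 1.65×10²⁵ W.
Flux: S = L/(4πd²) = 1.65×10²⁵/(4π×(7.66×10¹⁰)²) = 223 W m⁻².
Energy balance: absorbed = emitted ⇒ πR²·S(1−A) = 4πR²·σT_eq⁴, so T_eq⁴ = S(1−A)/(4σ).
T_eq = [223 × 0.86 / (4 × 5.67×10⁻⁸)]^(1/4) = (8.47×10⁸)^(1/4) = 171 K.

T_eq ≈ 171 K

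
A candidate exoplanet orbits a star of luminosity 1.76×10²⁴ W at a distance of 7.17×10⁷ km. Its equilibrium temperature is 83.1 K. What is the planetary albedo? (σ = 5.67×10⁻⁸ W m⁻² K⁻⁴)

d = 7.17×10⁷ km = 7.17×10¹⁰ m.
Flux: S = L/(4πd²) = 1.76×10²⁴/(4π×(7.17×10¹⁰)²) = 27.2 W m⁻².
From T_eq⁴ = S(1−A)/(4σ): 1−A = 4σT_eq⁴/S.
1−A = 4 × 5.67×10⁻⁸ × (83.1)⁴ / 27.2 = 0.397.

A ≈ 0.60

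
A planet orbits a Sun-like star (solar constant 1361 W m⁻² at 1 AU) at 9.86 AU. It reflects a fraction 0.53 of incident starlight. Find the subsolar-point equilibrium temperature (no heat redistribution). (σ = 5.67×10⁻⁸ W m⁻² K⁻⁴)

Flux at 9.86 AU: S = 1361/9.86² = 14.0 W m⁻².
At the subsolar point the surface absorbs S(1−A) and emits σT⁴ per unit area — no factor of 4, since only the local patch is in balance.
T = [14.0 × 0.47 / 5.67×10⁻⁸]^(1/4) = (1.16×10⁸)^(1/4) = 104 K.

T_ss ≈ 104 K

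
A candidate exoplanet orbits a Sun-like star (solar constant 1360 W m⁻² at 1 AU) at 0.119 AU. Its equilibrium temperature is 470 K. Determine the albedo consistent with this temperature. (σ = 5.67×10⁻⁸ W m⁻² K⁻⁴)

Flux at 0.119 AU: S = 1360/0.119² = 9.60×10⁴ W m⁻².
From T_eq⁴ = S(1−A)/(4σ): 1−A = 4σT_eq⁴/S.
1−A = 4 × 5.67×10⁻⁸ × (470)⁴ / 9.60×10⁴ = 0.115.

A ≈ 0.88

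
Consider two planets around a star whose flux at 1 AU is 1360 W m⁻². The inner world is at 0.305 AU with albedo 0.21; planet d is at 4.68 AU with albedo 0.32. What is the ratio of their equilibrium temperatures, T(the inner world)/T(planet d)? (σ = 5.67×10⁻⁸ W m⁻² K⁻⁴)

T_eq = [S₀(1−A)/(4σd²)]^(1/4), so T ∝ (1−A)^(1/4) / √d.
T₁ = [1360×0.79/(4×5.67×10⁻⁸×0.305²)]^(1/4) = 475.04 K.
T₂ = [1360×0.68/(4×5.67×10⁻⁸×4.68²)]^(1/4) = 116.81 K.

T₁/T₂ ≈ 4.067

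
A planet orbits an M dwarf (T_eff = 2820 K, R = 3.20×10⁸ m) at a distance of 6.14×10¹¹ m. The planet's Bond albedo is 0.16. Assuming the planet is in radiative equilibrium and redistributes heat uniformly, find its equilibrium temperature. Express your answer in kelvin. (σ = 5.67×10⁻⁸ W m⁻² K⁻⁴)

T_eq ≈ 43.6 K

L = 4πR_⋆²σT_⋆⁴ = 4π(3.20×10⁸)² × 5.67×10⁻⁸ × (2820)⁴ = 4.61×10²⁴ W.
S = L/(4πd²) = 0.974 W m⁻².
Energy balance: absorbed = emitted ⇒ πR²·S(1−A) = 4πR²·σT_eq⁴, so T_eq⁴ = S(1−A)/(4σ).
T_eq = [0.974 × 0.84 / (4 × 5.67×10⁻⁸)]^(1/4) = (3.61×10⁶)^(1/4) = 43.6 K.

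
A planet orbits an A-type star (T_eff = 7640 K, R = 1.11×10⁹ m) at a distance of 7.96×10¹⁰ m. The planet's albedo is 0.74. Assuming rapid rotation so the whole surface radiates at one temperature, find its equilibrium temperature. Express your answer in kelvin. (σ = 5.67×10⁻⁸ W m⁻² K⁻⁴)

L = 4πR_⋆²σT_⋆⁴ = 4π(1.11×10⁹)² × 5.67×10⁻⁸ × (7640)⁴ = 2.99×10²⁷ W.
S = L/(4πd²) = 3.76×10⁴ W m⁻².
Energy balance: absorbed = emitted ⇒ πR²·S(1−A) = 4πR²·σT_eq⁴, so T_eq⁴ = S(1−A)/(4σ).
T_eq = [3.76×10⁴ × 0.26 / (4 × 5.67×10⁻⁸)]^(1/4) = (4.31×10¹⁰)^(1/4) = 456 K.

T_eq ≈ 456 K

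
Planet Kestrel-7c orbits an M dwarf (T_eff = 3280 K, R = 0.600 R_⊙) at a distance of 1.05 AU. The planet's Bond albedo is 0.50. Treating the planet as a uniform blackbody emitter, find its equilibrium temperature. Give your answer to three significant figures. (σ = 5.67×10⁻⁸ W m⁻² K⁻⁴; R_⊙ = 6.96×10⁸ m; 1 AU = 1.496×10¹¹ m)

T_eq ≈ 101 K

R_⋆ = 0.600 × 6.96×10⁸ = 4.18×10⁸ m.
d = 1.05 AU = 1.57×10¹¹ m.
L = 4πR_⋆²σT_⋆⁴ = 4π(4.18×10⁸)² × 5.67×10⁻⁸ × (3280)⁴ = 1.44×10²⁵ W.
S = L/(4πd²) = 46.4 W m⁻².
Energy balance: absorbed = emitted ⇒ πR²·S(1−A) = 4πR²·σT_eq⁴, so T_eq⁴ = S(1−A)/(4σ).
T_eq = [46.4 × 0.50 / (4 × 5.67×10⁻⁸)]^(1/4) = (1.02×10⁸)^(1/4) = 101 K.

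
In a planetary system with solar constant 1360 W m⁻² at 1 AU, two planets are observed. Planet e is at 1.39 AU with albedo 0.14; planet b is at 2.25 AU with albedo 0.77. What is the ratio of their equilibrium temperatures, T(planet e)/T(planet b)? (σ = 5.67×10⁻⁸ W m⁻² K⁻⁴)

T₁/T₂ ≈ 1.769

T_eq = [S₀(1−A)/(4σd²)]^(1/4), so T ∝ (1−A)^(1/4) / √d.
T₁ = [1360×0.86/(4×5.67×10⁻⁸×1.39²)]^(1/4) = 227.30 K.
T₂ = [1360×0.23/(4×5.67×10⁻⁸×2.25²)]^(1/4) = 128.47 K.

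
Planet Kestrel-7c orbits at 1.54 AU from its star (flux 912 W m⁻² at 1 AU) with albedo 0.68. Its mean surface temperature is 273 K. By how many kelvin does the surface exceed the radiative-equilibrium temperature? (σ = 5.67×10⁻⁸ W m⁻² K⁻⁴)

ΔT ≈ 120.4 K

S = 912/1.54² = 384.6 W m⁻².
T_eq = [S(1−A)/(4σ)]^(1/4) = [384.6×0.32/(4×5.67×10⁻⁸)]^(1/4) = 152.6 K.
ΔT = T_surf − T_eq = 273 − 152.6.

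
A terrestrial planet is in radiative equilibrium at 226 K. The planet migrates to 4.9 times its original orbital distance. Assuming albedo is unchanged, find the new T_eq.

T_eq ∝ L^(1/4) · d^(−1/2).
T′ = 226 / 4.9^(1/2) = 102 K.

T_eq ≈ 102 K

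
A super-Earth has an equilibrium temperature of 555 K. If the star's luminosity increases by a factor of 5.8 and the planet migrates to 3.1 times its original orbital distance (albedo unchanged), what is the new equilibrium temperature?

T_eq ≈ 489 K

T_eq ∝ L^(1/4) · d^(−1/2).
T′ = 555 × 5.8^(1/4) / 3.1^(1/2) = 489 K.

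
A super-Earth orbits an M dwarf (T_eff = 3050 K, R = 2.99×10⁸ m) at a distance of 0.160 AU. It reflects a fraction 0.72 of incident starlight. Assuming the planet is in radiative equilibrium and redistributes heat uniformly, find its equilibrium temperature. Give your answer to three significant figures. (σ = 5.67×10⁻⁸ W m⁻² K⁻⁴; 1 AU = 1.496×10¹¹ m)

d = 0.160 AU = 2.39×10¹⁰ m.
L = 4πR_⋆²σT_⋆⁴ = 4π(2.99×10⁸)² × 5.67×10⁻⁸ × (3050)⁴ = 5.51×10²⁴ W.
S = L/(4πd²) = 766 W m⁻².
Energy balance: absorbed = emitted ⇒ πR²·S(1−A) = 4πR²·σT_eq⁴, so T_eq⁴ = S(1−A)/(4σ).
T_eq = [766 × 0.28 / (4 × 5.67×10⁻⁸)]^(1/4) = (9.45×10⁸)^(1/4) = 175 K.

T_eq ≈ 175 K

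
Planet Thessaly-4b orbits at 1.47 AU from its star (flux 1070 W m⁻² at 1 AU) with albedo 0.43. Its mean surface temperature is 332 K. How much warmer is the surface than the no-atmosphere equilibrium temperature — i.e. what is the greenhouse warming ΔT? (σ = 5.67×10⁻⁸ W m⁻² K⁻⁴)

ΔT ≈ 144.2 K

S = 1070/1.47² = 495.2 W m⁻².
T_eq = [S(1−A)/(4σ)]^(1/4) = [495.2×0.57/(4×5.67×10⁻⁸)]^(1/4) = 187.8 K.
ΔT = T_surf − T_eq = 332 − 187.8.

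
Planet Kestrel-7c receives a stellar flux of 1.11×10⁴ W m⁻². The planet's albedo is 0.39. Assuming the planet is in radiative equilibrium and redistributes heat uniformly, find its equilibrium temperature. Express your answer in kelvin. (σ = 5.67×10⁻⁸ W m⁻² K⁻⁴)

T_eq ≈ 416 K

Energy balance: absorbed = emitted ⇒ πR²·S(1−A) = 4πR²·σT_eq⁴, so T_eq⁴ = S(1−A)/(4σ).
T_eq = [1.11×10⁴ × 0.61 / (4 × 5.67×10⁻⁸)]^(1/4) = (2.99×10¹⁰)^(1/4) = 416 K.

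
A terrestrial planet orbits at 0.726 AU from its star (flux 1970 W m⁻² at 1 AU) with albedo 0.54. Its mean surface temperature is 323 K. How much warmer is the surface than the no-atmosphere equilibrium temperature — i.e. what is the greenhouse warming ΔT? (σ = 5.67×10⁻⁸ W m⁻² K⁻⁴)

S = 1970/0.726² = 3738 W m⁻².
T_eq = [S(1−A)/(4σ)]^(1/4) = [3738×0.46/(4×5.67×10⁻⁸)]^(1/4) = 295.1 K.
ΔT = T_surf − T_eq = 323 − 295.1.

ΔT ≈ 27.9 K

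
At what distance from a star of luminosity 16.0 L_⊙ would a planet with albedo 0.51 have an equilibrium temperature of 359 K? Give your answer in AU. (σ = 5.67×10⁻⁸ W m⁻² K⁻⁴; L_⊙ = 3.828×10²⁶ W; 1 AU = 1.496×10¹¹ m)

d ≈ 1.68 AU

L = 16.0 × 3.828×10²⁶ = 6.12×10²⁷ W.
From T_eq⁴ = L(1−A)/(16πσd²): d = √[L(1−A)/(16πσT_eq⁴)].
d = √[6.12×10²⁷ × 0.49 / (16π × 5.67×10⁻⁸ × (359)⁴)] = 2.52×10¹¹ m = 1.68 AU.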